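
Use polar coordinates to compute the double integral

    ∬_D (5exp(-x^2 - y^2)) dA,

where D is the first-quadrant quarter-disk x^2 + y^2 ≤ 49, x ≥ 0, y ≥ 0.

The region D is 0 ≤ r ≤ 7, 0 ≤ θ ≤ π/2 in polar coordinates, where x = r cos(θ), y = r sin(θ), and dA = r dr dθ.

Under the substitution, the integrand becomes 5exp(-r^2), so

    ∬_D (5exp(-x^2 - y^2)) dA = ∫_{0}^{π/2} ∫_{0}^{7} (5exp(-r^2)) · r dr dθ.

Inner integral (in r): ∫_{0}^{7} (5exp(-r^2)) · r dr = 5/2 - 5exp(-49)/2.

Outer integral (in θ): ∫_{0}^{π/2} (5/2 - 5exp(-49)/2) dθ = -5π (1 - exp(49))exp(-49)/4.

Therefore ∬_D (5exp(-x^2 - y^2)) dA = -5π (1 - exp(49))exp(-49)/4.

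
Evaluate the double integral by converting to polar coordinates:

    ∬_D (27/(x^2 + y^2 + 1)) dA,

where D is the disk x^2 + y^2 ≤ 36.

The region D is 0 ≤ r ≤ 6, 0 ≤ θ ≤ 2π in polar coordinates, where x = r cos(θ), y = r sin(θ), and dA = r dr dθ.

Under the substitution, the integrand becomes 27/(r^2 + 1), so

    ∬_D (27/(x^2 + y^2 + 1)) dA = ∫_{0}^{2π} ∫_{0}^{6} (27/(r^2 + 1)) · r dr dθ.

Inner integral (in r): ∫_{0}^{6} (27/(r^2 + 1)) · r dr = 27log(37)/2.

Outer integral (in θ): ∫_{0}^{2π} (27log(37)/2) dθ = 27π log(37).

Therefore ∬_D (27/(x^2 + y^2 + 1)) dA = 27π log(37).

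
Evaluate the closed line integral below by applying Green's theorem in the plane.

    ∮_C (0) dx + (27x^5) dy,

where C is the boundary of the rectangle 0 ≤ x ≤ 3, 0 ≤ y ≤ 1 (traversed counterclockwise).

Green's theorem converts the closed line integral into a double integral over the enclosed region D:

    ∮_C P dx + Q dy = ∬_D (∂Q/∂x - ∂P/∂y) dA.

Here P = 0, Q = 27x^5, so

    ∂Q/∂x = 135x^4,    ∂P/∂y = 0,
    ∂Q/∂x - ∂P/∂y = 135x^4.

D is the region 0 ≤ x ≤ 3, 0 ≤ y ≤ 1. Evaluating the double integral:

    ∬_D (135x^4) dA = ∫_0^{3} ∫_0^{1} (135x^4) dy dx.

Inner (y from 0 to 1): 135x^4.
Outer (x from 0 to 3): 6561.

Therefore ∮_C P dx + Q dy = 6561.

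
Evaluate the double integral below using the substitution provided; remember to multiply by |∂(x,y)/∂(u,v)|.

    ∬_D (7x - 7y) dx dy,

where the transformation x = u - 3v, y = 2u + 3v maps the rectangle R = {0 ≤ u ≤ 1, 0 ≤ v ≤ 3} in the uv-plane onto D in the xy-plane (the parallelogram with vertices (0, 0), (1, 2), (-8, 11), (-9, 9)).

Compute the Jacobian determinant of (x, y) with respect to (u, v):

    ∂(x,y)/∂(u,v) = | 1  -3 | = (1)(3) - (-3)(2) = 9.
                   | 2  3 |

Its absolute value is |J| = 9 (the area scaling factor).

Substituting x = u - 3v, y = 2u + 3v into the integrand,

    7x - 7y → -7u - 42v,

so the integral becomes

    ∬_R (-7u - 42v) · |J| du dv = ∫_0^1 ∫_0^3 (-63u - 378v) dv du.

Inner (v): -189u - 1701.
Outer (u): -3591/2.

Therefore ∬_D (7x - 7y) dx dy = -3591/2.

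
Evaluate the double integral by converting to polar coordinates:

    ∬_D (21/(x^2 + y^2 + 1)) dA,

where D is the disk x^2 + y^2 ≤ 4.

The region D is 0 ≤ r ≤ 2, 0 ≤ θ ≤ 2π in polar coordinates, where x = r cos(θ), y = r sin(θ), and dA = r dr dθ.

Under the substitution, the integrand becomes 21/(r^2 + 1), so

    ∬_D (21/(x^2 + y^2 + 1)) dA = ∫_{0}^{2π} ∫_{0}^{2} (21/(r^2 + 1)) · r dr dθ.

Inner integral (in r): ∫_{0}^{2} (21/(r^2 + 1)) · r dr = 21log(5)/2.

Outer integral (in θ): ∫_{0}^{2π} (21log(5)/2) dθ = 21π log(5).

Therefore ∬_D (21/(x^2 + y^2 + 1)) dA = 21π log(5).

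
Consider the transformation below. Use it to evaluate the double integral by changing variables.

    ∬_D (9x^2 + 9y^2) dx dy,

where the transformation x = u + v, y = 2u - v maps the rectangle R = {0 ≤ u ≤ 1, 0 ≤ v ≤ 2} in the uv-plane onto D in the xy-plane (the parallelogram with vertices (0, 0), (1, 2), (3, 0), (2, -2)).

Compute the Jacobian determinant of (x, y) with respect to (u, v):

    ∂(x,y)/∂(u,v) = | 1  1 | = (1)(-1) - (1)(2) = -3.
                   | 2  -1 |

Its absolute value is |J| = 3 (the area scaling factor).

Substituting x = u + v, y = 2u - v into the integrand,

    9x^2 + 9y^2 → 45u^2 - 18u v + 18v^2,

so the integral becomes

    ∬_R (45u^2 - 18u v + 18v^2) · |J| du dv = ∫_0^1 ∫_0^2 (135u^2 - 54u v + 54v^2) dv du.

Inner (v): 270u^2 - 108u + 144.
Outer (u): 180.

Therefore ∬_D (9x^2 + 9y^2) dx dy = 180.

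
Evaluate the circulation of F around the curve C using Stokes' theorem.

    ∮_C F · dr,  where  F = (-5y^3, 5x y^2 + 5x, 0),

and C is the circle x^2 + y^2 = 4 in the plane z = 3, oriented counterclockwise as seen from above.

Let S be the flat disk x^2 + y^2 ≤ 4 in the plane z = 3, with upward unit normal n̂ = ẑ. By Stokes' theorem,

    ∮_C F · dr = ∬_S (∇ × F) · n̂ dS = ∬_D (curl F)_z dA,

where D is the disk x^2 + y^2 ≤ 4.

Compute the curl of F = (-5y^3, 5x y^2 + 5x, 0):
    (∇ × F)_x = ∂F_z/∂y - ∂F_y/∂z = 0,
    (∇ × F)_y = ∂F_x/∂z - ∂F_z/∂x = 0,
    (∇ × F)_z = ∂F_y/∂x - ∂F_x/∂y = 20y^2 + 5.

On z = 3, (curl F)_z = 20y^2 + 5.

Convert to polar (x = r cos θ, y = r sin θ, dA = r dr dθ); the integrand becomes 20r^2sin(θ)^2 + 5, so

    ∬_D (curl F)_z dA = ∫_0^{2π} ∫_0^{2} (20r^2sin(θ)^2 + 5) · r dr dθ.

Inner (r from 0 to 2): 80sin(θ)^2 + 10.
Outer (θ from 0 to 2π): 100π.

Therefore ∮_C F · dr = 100π.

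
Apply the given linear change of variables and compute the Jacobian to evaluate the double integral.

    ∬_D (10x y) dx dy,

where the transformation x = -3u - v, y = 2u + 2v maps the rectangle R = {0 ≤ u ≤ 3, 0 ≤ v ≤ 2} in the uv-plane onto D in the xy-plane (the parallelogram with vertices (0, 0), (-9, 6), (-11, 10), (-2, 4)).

Compute the Jacobian determinant of (x, y) with respect to (u, v):

    ∂(x,y)/∂(u,v) = | -3  -1 | = (-3)(2) - (-1)(2) = -4.
                   | 2  2 |

Its absolute value is |J| = 4 (the area scaling factor).

Substituting x = -3u - v, y = 2u + 2v into the integrand,

    10x y → -60u^2 - 80u v - 20v^2,

so the integral becomes

    ∬_R (-60u^2 - 80u v - 20v^2) · |J| du dv = ∫_0^3 ∫_0^2 (-240u^2 - 320u v - 80v^2) dv du.

Inner (v): -480u^2 - 640u - 640/3.
Outer (u): -7840.

Therefore ∬_D (10x y) dx dy = -7840.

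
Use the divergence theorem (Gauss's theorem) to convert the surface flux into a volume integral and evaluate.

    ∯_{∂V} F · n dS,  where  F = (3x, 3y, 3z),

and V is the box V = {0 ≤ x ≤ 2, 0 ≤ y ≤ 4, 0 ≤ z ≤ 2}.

By the divergence theorem,

    ∯_{∂V} F · n dS = ∭_V (∇ · F) dV.

Compute the divergence:
    ∇ · F = ∂F_x/∂x + ∂F_y/∂y + ∂F_z/∂z = 3 + 3 + 3 = 9.

V is a rectangular box, so dV = dx dy dz with 0 ≤ x ≤ 2, 0 ≤ y ≤ 4, 0 ≤ z ≤ 2.

Integrate (9) over V as an iterated integral:

    ∭_V (∇·F) dV = ∫_0^{2} ∫_0^{4} ∫_0^{2} (9) dz dy dx.

Inner (z from 0 to 2): 18.
Middle (y from 0 to 4): 72.
Outer (x from 0 to 2): 144.

Therefore ∯_{∂V} F · n dS = 144.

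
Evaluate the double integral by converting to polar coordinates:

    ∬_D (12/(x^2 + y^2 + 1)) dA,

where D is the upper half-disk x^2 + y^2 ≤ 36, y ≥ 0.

The region D is 0 ≤ r ≤ 6, 0 ≤ θ ≤ π in polar coordinates, where x = r cos(θ), y = r sin(θ), and dA = r dr dθ.

Under the substitution, the integrand becomes 12/(r^2 + 1), so

    ∬_D (12/(x^2 + y^2 + 1)) dA = ∫_{0}^{π} ∫_{0}^{6} (12/(r^2 + 1)) · r dr dθ.

Inner integral (in r): ∫_{0}^{6} (12/(r^2 + 1)) · r dr = log(2565726409).

Outer integral (in θ): ∫_{0}^{π} (log(2565726409)) dθ = log(2565726409^π).

Therefore ∬_D (12/(x^2 + y^2 + 1)) dA = log(2565726409^π).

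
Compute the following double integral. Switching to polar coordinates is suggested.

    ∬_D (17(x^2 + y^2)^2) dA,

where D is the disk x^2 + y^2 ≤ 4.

The region D is 0 ≤ r ≤ 2, 0 ≤ θ ≤ 2π in polar coordinates, where x = r cos(θ), y = r sin(θ), and dA = r dr dθ.

Under the substitution, the integrand becomes 17r^4, so

    ∬_D (17(x^2 + y^2)^2) dA = ∫_{0}^{2π} ∫_{0}^{2} (17r^4) · r dr dθ.

Inner integral (in r): ∫_{0}^{2} (17r^4) · r dr = 544/3.

Outer integral (in θ): ∫_{0}^{2π} (544/3) dθ = 1088π/3.

Therefore ∬_D (17(x^2 + y^2)^2) dA = 1088π/3.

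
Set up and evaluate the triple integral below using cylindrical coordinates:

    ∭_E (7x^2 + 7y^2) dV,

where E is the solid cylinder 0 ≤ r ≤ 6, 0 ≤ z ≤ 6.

In cylindrical coordinates, x = r cos(θ), y = r sin(θ), z = z, and dV = r dr dθ dz.

The integrand becomes 7r^2, so

    ∭_E (7x^2 + 7y^2) dV = ∫_{0}^{2π} ∫_{0}^{6} ∫_{0}^{6} (7r^2) · r dz dr dθ.

Inner (z): 42r^3.
Middle (r from 0 to 6): 13608.
Outer (θ): 27216π.

Therefore the triple integral equals 27216π.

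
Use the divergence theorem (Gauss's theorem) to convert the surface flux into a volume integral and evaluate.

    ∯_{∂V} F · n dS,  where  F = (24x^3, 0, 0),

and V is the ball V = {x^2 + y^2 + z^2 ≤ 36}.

By the divergence theorem,

    ∯_{∂V} F · n dS = ∭_V (∇ · F) dV.

Compute the divergence:
    ∇ · F = ∂F_x/∂x + ∂F_y/∂y + ∂F_z/∂z = 72x^2 + 0 + 0 = 72x^2.

In spherical coordinates, x = ρ sin(φ) cos(θ), y = ρ sin(φ) sin(θ), z = ρ cos(φ), dV = ρ^2 sin(φ) dρ dφ dθ, with 0 ≤ ρ ≤ 6, 0 ≤ φ ≤ π, 0 ≤ θ ≤ 2π.

The integrand, after substitution and multiplying by the volume element, becomes (72ρ^2sin(φ)^2cos(θ)^2) · ρ^2 sin(φ), so

    ∭_V (∇·F) dV = ∫_0^{2π} ∫_0^{π} ∫_0^{6} (72ρ^2sin(φ)^2cos(θ)^2) · ρ^2 sin(φ) dρ dφ dθ.

Inner (ρ from 0 to 6): 559872sin(φ)^3cos(θ)^2/5.
Middle (φ from 0 to π): 746496cos(θ)^2/5.
Outer (θ from 0 to 2π): 746496π/5.

Therefore ∯_{∂V} F · n dS = 746496π/5.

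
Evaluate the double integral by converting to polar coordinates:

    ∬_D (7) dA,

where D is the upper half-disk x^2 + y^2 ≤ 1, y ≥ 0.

The region D is 0 ≤ r ≤ 1, 0 ≤ θ ≤ π in polar coordinates, where x = r cos(θ), y = r sin(θ), and dA = r dr dθ.

Under the substitution, the integrand becomes 7, so

    ∬_D (7) dA = ∫_{0}^{π} ∫_{0}^{1} (7) · r dr dθ.

Inner integral (in r): ∫_{0}^{1} (7) · r dr = 7/2.

Outer integral (in θ): ∫_{0}^{π} (7/2) dθ = 7π/2.

Therefore ∬_D (7) dA = 7π/2.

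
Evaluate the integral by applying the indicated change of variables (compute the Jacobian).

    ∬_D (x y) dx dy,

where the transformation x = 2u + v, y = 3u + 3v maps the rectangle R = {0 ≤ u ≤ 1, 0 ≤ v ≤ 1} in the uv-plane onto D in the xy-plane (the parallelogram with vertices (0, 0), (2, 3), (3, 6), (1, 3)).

Compute the Jacobian determinant of (x, y) with respect to (u, v):

    ∂(x,y)/∂(u,v) = | 2  1 | = (2)(3) - (1)(3) = 3.
                   | 3  3 |

Its absolute value is |J| = 3 (the area scaling factor).

Substituting x = 2u + v, y = 3u + 3v into the integrand,

    x y → 6u^2 + 9u v + 3v^2,

so the integral becomes

    ∬_R (6u^2 + 9u v + 3v^2) · |J| du dv = ∫_0^1 ∫_0^1 (18u^2 + 27u v + 9v^2) dv du.

Inner (v): 18u^2 + 27u/2 + 3.
Outer (u): 63/4.

Therefore ∬_D (x y) dx dy = 63/4.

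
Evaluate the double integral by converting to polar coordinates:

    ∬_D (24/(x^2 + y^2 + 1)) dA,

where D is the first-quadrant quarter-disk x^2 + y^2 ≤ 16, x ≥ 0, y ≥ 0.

The region D is 0 ≤ r ≤ 4, 0 ≤ θ ≤ π/2 in polar coordinates, where x = r cos(θ), y = r sin(θ), and dA = r dr dθ.

Under the substitution, the integrand becomes 24/(r^2 + 1), so

    ∬_D (24/(x^2 + y^2 + 1)) dA = ∫_{0}^{π/2} ∫_{0}^{4} (24/(r^2 + 1)) · r dr dθ.

Inner integral (in r): ∫_{0}^{4} (24/(r^2 + 1)) · r dr = log(582622237229761).

Outer integral (in θ): ∫_{0}^{π/2} (log(582622237229761)) dθ = 6π log(17).

Therefore ∬_D (24/(x^2 + y^2 + 1)) dA = 6π log(17).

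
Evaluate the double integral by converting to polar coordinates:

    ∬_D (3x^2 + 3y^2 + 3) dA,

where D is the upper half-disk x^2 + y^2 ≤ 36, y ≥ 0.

The region D is 0 ≤ r ≤ 6, 0 ≤ θ ≤ π in polar coordinates, where x = r cos(θ), y = r sin(θ), and dA = r dr dθ.

Under the substitution, the integrand becomes 3r^2 + 3, so

    ∬_D (3x^2 + 3y^2 + 3) dA = ∫_{0}^{π} ∫_{0}^{6} (3r^2 + 3) · r dr dθ.

Inner integral (in r): ∫_{0}^{6} (3r^2 + 3) · r dr = 1026.

Outer integral (in θ): ∫_{0}^{π} (1026) dθ = 1026π.

Therefore ∬_D (3x^2 + 3y^2 + 3) dA = 1026π.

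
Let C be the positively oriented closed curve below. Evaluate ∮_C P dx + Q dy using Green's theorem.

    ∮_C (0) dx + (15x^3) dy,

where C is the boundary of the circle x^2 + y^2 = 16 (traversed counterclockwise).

Green's theorem converts the closed line integral into a double integral over the enclosed region D:

    ∮_C P dx + Q dy = ∬_D (∂Q/∂x - ∂P/∂y) dA.

Here P = 0, Q = 15x^3, so

    ∂Q/∂x = 45x^2,    ∂P/∂y = 0,
    ∂Q/∂x - ∂P/∂y = 45x^2.

D is the region x^2 + y^2 ≤ 16. Evaluating the double integral:

In polar coordinates (x = r cos θ, y = r sin θ, dA = r dr dθ) the integrand becomes 45r^2cos(θ)^2, so

    ∬_D (45x^2) dA = ∫_0^{2π} ∫_0^{4} (45r^2cos(θ)^2) · r dr dθ.

Inner (r from 0 to 4): 2880cos(θ)^2.
Outer (θ from 0 to 2π): 2880π.

Therefore ∮_C P dx + Q dy = 2880π.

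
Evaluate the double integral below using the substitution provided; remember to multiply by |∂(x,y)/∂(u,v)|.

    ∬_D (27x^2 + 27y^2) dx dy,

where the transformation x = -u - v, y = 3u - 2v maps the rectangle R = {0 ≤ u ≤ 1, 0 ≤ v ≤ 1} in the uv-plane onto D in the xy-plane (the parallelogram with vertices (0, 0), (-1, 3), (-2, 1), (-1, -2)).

Compute the Jacobian determinant of (x, y) with respect to (u, v):

    ∂(x,y)/∂(u,v) = | -1  -1 | = (-1)(-2) - (-1)(3) = 5.
                   | 3  -2 |

Its absolute value is |J| = 5 (the area scaling factor).

Substituting x = -u - v, y = 3u - 2v into the integrand,

    27x^2 + 27y^2 → 270u^2 - 270u v + 135v^2,

so the integral becomes

    ∬_R (270u^2 - 270u v + 135v^2) · |J| du dv = ∫_0^1 ∫_0^1 (1350u^2 - 1350u v + 675v^2) dv du.

Inner (v): 1350u^2 - 675u + 225.
Outer (u): 675/2.

Therefore ∬_D (27x^2 + 27y^2) dx dy = 675/2.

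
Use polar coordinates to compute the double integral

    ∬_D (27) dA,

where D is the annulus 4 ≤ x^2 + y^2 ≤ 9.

The region D is 2 ≤ r ≤ 3, 0 ≤ θ ≤ 2π in polar coordinates, where x = r cos(θ), y = r sin(θ), and dA = r dr dθ.

Under the substitution, the integrand becomes 27, so

    ∬_D (27) dA = ∫_{0}^{2π} ∫_{2}^{3} (27) · r dr dθ.

Inner integral (in r): ∫_{2}^{3} (27) · r dr = 135/2.

Outer integral (in θ): ∫_{0}^{2π} (135/2) dθ = 135π.

Therefore ∬_D (27) dA = 135π.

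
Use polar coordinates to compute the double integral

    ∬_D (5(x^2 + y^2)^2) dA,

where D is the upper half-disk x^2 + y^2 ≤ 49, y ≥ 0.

The region D is 0 ≤ r ≤ 7, 0 ≤ θ ≤ π in polar coordinates, where x = r cos(θ), y = r sin(θ), and dA = r dr dθ.

Under the substitution, the integrand becomes 5r^4, so

    ∬_D (5(x^2 + y^2)^2) dA = ∫_{0}^{π} ∫_{0}^{7} (5r^4) · r dr dθ.

Inner integral (in r): ∫_{0}^{7} (5r^4) · r dr = 588245/6.

Outer integral (in θ): ∫_{0}^{π} (588245/6) dθ = 588245π/6.

Therefore ∬_D (5(x^2 + y^2)^2) dA = 588245π/6.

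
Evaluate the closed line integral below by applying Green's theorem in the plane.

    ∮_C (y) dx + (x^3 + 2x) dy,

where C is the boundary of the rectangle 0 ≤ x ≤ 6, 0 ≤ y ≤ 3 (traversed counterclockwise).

Green's theorem converts the closed line integral into a double integral over the enclosed region D:

    ∮_C P dx + Q dy = ∬_D (∂Q/∂x - ∂P/∂y) dA.

Here P = y, Q = x^3 + 2x, so

    ∂Q/∂x = 3x^2 + 2,    ∂P/∂y = 1,
    ∂Q/∂x - ∂P/∂y = 3x^2 + 1.

D is the region 0 ≤ x ≤ 6, 0 ≤ y ≤ 3. Evaluating the double integral:

    ∬_D (3x^2 + 1) dA = ∫_0^{6} ∫_0^{3} (3x^2 + 1) dy dx.

Inner (y from 0 to 3): 9x^2 + 3.
Outer (x from 0 to 6): 666.

Therefore ∮_C P dx + Q dy = 666.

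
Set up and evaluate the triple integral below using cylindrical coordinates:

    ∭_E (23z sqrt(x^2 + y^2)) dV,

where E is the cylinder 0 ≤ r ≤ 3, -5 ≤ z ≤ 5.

In cylindrical coordinates, x = r cos(θ), y = r sin(θ), z = z, and dV = r dr dθ dz.

The integrand becomes 23r z, so

    ∭_E (23z sqrt(x^2 + y^2)) dV = ∫_{0}^{2π} ∫_{0}^{3} ∫_{-5}^{5} (23r z) · r dz dr dθ.

Inner (z): 0.
Middle (r from 0 to 3): 0.
Outer (θ): 0.

Therefore the triple integral equals 0.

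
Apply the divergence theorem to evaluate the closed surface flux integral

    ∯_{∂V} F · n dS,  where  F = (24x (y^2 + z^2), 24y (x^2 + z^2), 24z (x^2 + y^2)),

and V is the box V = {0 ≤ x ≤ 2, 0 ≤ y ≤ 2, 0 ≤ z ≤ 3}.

By the divergence theorem,

    ∯_{∂V} F · n dS = ∭_V (∇ · F) dV.

Compute the divergence:
    ∇ · F = ∂F_x/∂x + ∂F_y/∂y + ∂F_z/∂z = 24y^2 + 24z^2 + 24x^2 + 24z^2 + 24x^2 + 24y^2 = 48x^2 + 48y^2 + 48z^2.

V is a rectangular box, so dV = dx dy dz with 0 ≤ x ≤ 2, 0 ≤ y ≤ 2, 0 ≤ z ≤ 3.

Integrate (48x^2 + 48y^2 + 48z^2) over V as an iterated integral:

    ∭_V (∇·F) dV = ∫_0^{2} ∫_0^{2} ∫_0^{3} (48x^2 + 48y^2 + 48z^2) dz dy dx.

Inner (z from 0 to 3): 144x^2 + 144y^2 + 432.
Middle (y from 0 to 2): 288x^2 + 1248.
Outer (x from 0 to 2): 3264.

Therefore ∯_{∂V} F · n dS = 3264.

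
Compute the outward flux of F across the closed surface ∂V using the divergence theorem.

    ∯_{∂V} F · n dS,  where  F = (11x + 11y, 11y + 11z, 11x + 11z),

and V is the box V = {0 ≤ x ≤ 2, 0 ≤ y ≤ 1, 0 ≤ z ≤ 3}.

By the divergence theorem,

    ∯_{∂V} F · n dS = ∭_V (∇ · F) dV.

Compute the divergence:
    ∇ · F = ∂F_x/∂x + ∂F_y/∂y + ∂F_z/∂z = 11 + 11 + 11 = 33.

V is a rectangular box, so dV = dx dy dz with 0 ≤ x ≤ 2, 0 ≤ y ≤ 1, 0 ≤ z ≤ 3.

Integrate (33) over V as an iterated integral:

    ∭_V (∇·F) dV = ∫_0^{2} ∫_0^{1} ∫_0^{3} (33) dz dy dx.

Inner (z from 0 to 3): 99.
Middle (y from 0 to 1): 99.
Outer (x from 0 to 2): 198.

Therefore ∯_{∂V} F · n dS = 198.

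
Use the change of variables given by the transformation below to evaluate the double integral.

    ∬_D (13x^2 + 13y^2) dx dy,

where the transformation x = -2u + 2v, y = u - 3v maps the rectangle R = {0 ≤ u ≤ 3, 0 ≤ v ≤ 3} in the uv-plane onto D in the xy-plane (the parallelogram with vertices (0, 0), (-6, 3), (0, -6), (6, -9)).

Compute the Jacobian determinant of (x, y) with respect to (u, v):

    ∂(x,y)/∂(u,v) = | -2  2 | = (-2)(-3) - (2)(1) = 4.
                   | 1  -3 |

Its absolute value is |J| = 4 (the area scaling factor).

Substituting x = -2u + 2v, y = u - 3v into the integrand,

    13x^2 + 13y^2 → 65u^2 - 182u v + 169v^2,

so the integral becomes

    ∬_R (65u^2 - 182u v + 169v^2) · |J| du dv = ∫_0^3 ∫_0^3 (260u^2 - 728u v + 676v^2) dv du.

Inner (v): 780u^2 - 3276u + 6084.
Outer (u): 10530.

Therefore ∬_D (13x^2 + 13y^2) dx dy = 10530.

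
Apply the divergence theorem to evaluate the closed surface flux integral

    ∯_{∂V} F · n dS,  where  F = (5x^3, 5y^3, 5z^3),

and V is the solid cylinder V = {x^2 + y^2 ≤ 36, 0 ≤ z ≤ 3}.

By the divergence theorem,

    ∯_{∂V} F · n dS = ∭_V (∇ · F) dV.

Compute the divergence:
    ∇ · F = ∂F_x/∂x + ∂F_y/∂y + ∂F_z/∂z = 15x^2 + 15y^2 + 15z^2.

In cylindrical coordinates, x = r cos(θ), y = r sin(θ), z = z, dV = r dr dθ dz, with 0 ≤ r ≤ 6, 0 ≤ θ ≤ 2π, 0 ≤ z ≤ 3.

The integrand, after substitution and multiplying by the volume element, becomes (15r^2 + 15z^2) · r, so

    ∭_V (∇·F) dV = ∫_0^{2π} ∫_0^{6} ∫_0^{3} (15r^2 + 15z^2) · r dz dr dθ.

Inner (z from 0 to 3): 45r (r^2 + 3).
Middle (r from 0 to 6): 17010.
Outer (θ from 0 to 2π): 34020π.

Therefore ∯_{∂V} F · n dS = 34020π.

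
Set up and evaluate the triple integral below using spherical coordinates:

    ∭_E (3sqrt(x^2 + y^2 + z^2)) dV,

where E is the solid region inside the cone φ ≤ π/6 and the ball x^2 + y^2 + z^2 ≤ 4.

In spherical coordinates, x = ρ sin(φ) cos(θ), y = ρ sin(φ) sin(θ), z = ρ cos(φ), and dV = ρ^2 sin(φ) dρ dφ dθ.

The integrand becomes 3ρ, so

    ∭_E (3sqrt(x^2 + y^2 + z^2)) dV = ∫_{0}^{2π} ∫_{0}^{π/6} ∫_{0}^{2} (3ρ) · ρ^2 sin(φ) dρ dφ dθ.

Inner (ρ): 12sin(φ).
Middle (φ): 12 - 6sqrt(3).
Outer (θ): 12π (2 - sqrt(3)).

Therefore the triple integral equals 12π (2 - sqrt(3)).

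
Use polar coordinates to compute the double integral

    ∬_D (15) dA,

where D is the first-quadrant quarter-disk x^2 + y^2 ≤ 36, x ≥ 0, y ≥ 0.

The region D is 0 ≤ r ≤ 6, 0 ≤ θ ≤ π/2 in polar coordinates, where x = r cos(θ), y = r sin(θ), and dA = r dr dθ.

Under the substitution, the integrand becomes 15, so

    ∬_D (15) dA = ∫_{0}^{π/2} ∫_{0}^{6} (15) · r dr dθ.

Inner integral (in r): ∫_{0}^{6} (15) · r dr = 270.

Outer integral (in θ): ∫_{0}^{π/2} (270) dθ = 135π.

Therefore ∬_D (15) dA = 135π.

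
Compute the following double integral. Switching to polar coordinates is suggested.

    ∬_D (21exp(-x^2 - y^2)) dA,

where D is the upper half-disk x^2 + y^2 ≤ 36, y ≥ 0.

The region D is 0 ≤ r ≤ 6, 0 ≤ θ ≤ π in polar coordinates, where x = r cos(θ), y = r sin(θ), and dA = r dr dθ.

Under the substitution, the integrand becomes 21exp(-r^2), so

    ∬_D (21exp(-x^2 - y^2)) dA = ∫_{0}^{π} ∫_{0}^{6} (21exp(-r^2)) · r dr dθ.

Inner integral (in r): ∫_{0}^{6} (21exp(-r^2)) · r dr = 21/2 - 21exp(-36)/2.

Outer integral (in θ): ∫_{0}^{π} (21/2 - 21exp(-36)/2) dθ = -21π (1 - exp(36))exp(-36)/2.

Therefore ∬_D (21exp(-x^2 - y^2)) dA = -21π (1 - exp(36))exp(-36)/2.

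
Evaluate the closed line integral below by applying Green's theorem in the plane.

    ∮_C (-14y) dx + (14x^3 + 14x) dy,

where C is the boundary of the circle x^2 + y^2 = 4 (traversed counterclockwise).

Green's theorem converts the closed line integral into a double integral over the enclosed region D:

    ∮_C P dx + Q dy = ∬_D (∂Q/∂x - ∂P/∂y) dA.

Here P = -14y, Q = 14x^3 + 14x, so

    ∂Q/∂x = 42x^2 + 14,    ∂P/∂y = -14,
    ∂Q/∂x - ∂P/∂y = 42x^2 + 28.

D is the region x^2 + y^2 ≤ 4. Evaluating the double integral:

In polar coordinates (x = r cos θ, y = r sin θ, dA = r dr dθ) the integrand becomes 42r^2cos(θ)^2 + 28, so

    ∬_D (42x^2 + 28) dA = ∫_0^{2π} ∫_0^{2} (42r^2cos(θ)^2 + 28) · r dr dθ.

Inner (r from 0 to 2): 168cos(θ)^2 + 56.
Outer (θ from 0 to 2π): 280π.

Therefore ∮_C P dx + Q dy = 280π.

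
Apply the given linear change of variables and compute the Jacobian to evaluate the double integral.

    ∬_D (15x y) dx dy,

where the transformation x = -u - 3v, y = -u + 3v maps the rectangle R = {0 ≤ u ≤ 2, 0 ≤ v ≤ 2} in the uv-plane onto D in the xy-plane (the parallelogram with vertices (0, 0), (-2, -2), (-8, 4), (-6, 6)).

Compute the Jacobian determinant of (x, y) with respect to (u, v):

    ∂(x,y)/∂(u,v) = | -1  -3 | = (-1)(3) - (-3)(-1) = -6.
                   | -1  3 |

Its absolute value is |J| = 6 (the area scaling factor).

Substituting x = -u - 3v, y = -u + 3v into the integrand,

    15x y → 15u^2 - 135v^2,

so the integral becomes

    ∬_R (15u^2 - 135v^2) · |J| du dv = ∫_0^2 ∫_0^2 (90u^2 - 810v^2) dv du.

Inner (v): 180u^2 - 2160.
Outer (u): -3840.

Therefore ∬_D (15x y) dx dy = -3840.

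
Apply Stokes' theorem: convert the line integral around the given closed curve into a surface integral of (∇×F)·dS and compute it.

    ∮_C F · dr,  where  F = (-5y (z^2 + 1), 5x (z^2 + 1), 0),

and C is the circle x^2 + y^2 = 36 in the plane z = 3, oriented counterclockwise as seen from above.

Let S be the flat disk x^2 + y^2 ≤ 36 in the plane z = 3, with upward unit normal n̂ = ẑ. By Stokes' theorem,

    ∮_C F · dr = ∬_S (∇ × F) · n̂ dS = ∬_D (curl F)_z dA,

where D is the disk x^2 + y^2 ≤ 36.

Compute the curl of F = (-5y (z^2 + 1), 5x (z^2 + 1), 0):
    (∇ × F)_x = ∂F_z/∂y - ∂F_y/∂z = -10x z,
    (∇ × F)_y = ∂F_x/∂z - ∂F_z/∂x = -10y z,
    (∇ × F)_z = ∂F_y/∂x - ∂F_x/∂y = 10z^2 + 10.

On z = 3, (curl F)_z = 100.

Convert to polar (x = r cos θ, y = r sin θ, dA = r dr dθ); the integrand becomes 100, so

    ∬_D (curl F)_z dA = ∫_0^{2π} ∫_0^{6} (100) · r dr dθ.

Inner (r from 0 to 6): 1800.
Outer (θ from 0 to 2π): 3600π.

Therefore ∮_C F · dr = 3600π.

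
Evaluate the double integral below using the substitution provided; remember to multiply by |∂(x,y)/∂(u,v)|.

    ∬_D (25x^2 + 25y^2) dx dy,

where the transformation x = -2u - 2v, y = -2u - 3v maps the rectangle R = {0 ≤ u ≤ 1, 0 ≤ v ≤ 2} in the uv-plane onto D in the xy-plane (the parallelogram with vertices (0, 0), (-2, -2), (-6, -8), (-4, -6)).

Compute the Jacobian determinant of (x, y) with respect to (u, v):

    ∂(x,y)/∂(u,v) = | -2  -2 | = (-2)(-3) - (-2)(-2) = 2.
                   | -2  -3 |

Its absolute value is |J| = 2 (the area scaling factor).

Substituting x = -2u - 2v, y = -2u - 3v into the integrand,

    25x^2 + 25y^2 → 200u^2 + 500u v + 325v^2,

so the integral becomes

    ∬_R (200u^2 + 500u v + 325v^2) · |J| du dv = ∫_0^1 ∫_0^2 (400u^2 + 1000u v + 650v^2) dv du.

Inner (v): 800u^2 + 2000u + 5200/3.
Outer (u): 3000.

Therefore ∬_D (25x^2 + 25y^2) dx dy = 3000.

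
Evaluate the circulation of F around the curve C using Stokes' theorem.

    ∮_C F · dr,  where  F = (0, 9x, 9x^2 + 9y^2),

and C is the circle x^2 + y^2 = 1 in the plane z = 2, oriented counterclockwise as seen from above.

Let S be the flat disk x^2 + y^2 ≤ 1 in the plane z = 2, with upward unit normal n̂ = ẑ. By Stokes' theorem,

    ∮_C F · dr = ∬_S (∇ × F) · n̂ dS = ∬_D (curl F)_z dA,

where D is the disk x^2 + y^2 ≤ 1.

Compute the curl of F = (0, 9x, 9x^2 + 9y^2):
    (∇ × F)_x = ∂F_z/∂y - ∂F_y/∂z = 18y,
    (∇ × F)_y = ∂F_x/∂z - ∂F_z/∂x = -18x,
    (∇ × F)_z = ∂F_y/∂x - ∂F_x/∂y = 9.

On z = 2, (curl F)_z = 9.

Convert to polar (x = r cos θ, y = r sin θ, dA = r dr dθ); the integrand becomes 9, so

    ∬_D (curl F)_z dA = ∫_0^{2π} ∫_0^{1} (9) · r dr dθ.

Inner (r from 0 to 1): 9/2.
Outer (θ from 0 to 2π): 9π.

Therefore ∮_C F · dr = 9π.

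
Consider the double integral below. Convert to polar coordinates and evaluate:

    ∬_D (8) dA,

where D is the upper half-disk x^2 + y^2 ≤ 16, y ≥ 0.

The region D is 0 ≤ r ≤ 4, 0 ≤ θ ≤ π in polar coordinates, where x = r cos(θ), y = r sin(θ), and dA = r dr dθ.

Under the substitution, the integrand becomes 8, so

    ∬_D (8) dA = ∫_{0}^{π} ∫_{0}^{4} (8) · r dr dθ.

Inner integral (in r): ∫_{0}^{4} (8) · r dr = 64.

Outer integral (in θ): ∫_{0}^{π} (64) dθ = 64π.

Therefore ∬_D (8) dA = 64π.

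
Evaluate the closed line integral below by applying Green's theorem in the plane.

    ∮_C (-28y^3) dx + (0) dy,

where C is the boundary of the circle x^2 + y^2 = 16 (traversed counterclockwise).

Green's theorem converts the closed line integral into a double integral over the enclosed region D:

    ∮_C P dx + Q dy = ∬_D (∂Q/∂x - ∂P/∂y) dA.

Here P = -28y^3, Q = 0, so

    ∂Q/∂x = 0,    ∂P/∂y = -84y^2,
    ∂Q/∂x - ∂P/∂y = 84y^2.

D is the region x^2 + y^2 ≤ 16. Evaluating the double integral:

In polar coordinates (x = r cos θ, y = r sin θ, dA = r dr dθ) the integrand becomes 84r^2sin(θ)^2, so

    ∬_D (84y^2) dA = ∫_0^{2π} ∫_0^{4} (84r^2sin(θ)^2) · r dr dθ.

Inner (r from 0 to 4): 5376sin(θ)^2.
Outer (θ from 0 to 2π): 5376π.

Therefore ∮_C P dx + Q dy = 5376π.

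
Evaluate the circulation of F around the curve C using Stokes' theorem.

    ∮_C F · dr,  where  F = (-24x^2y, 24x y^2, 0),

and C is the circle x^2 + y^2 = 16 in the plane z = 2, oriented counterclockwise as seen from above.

Let S be the flat disk x^2 + y^2 ≤ 16 in the plane z = 2, with upward unit normal n̂ = ẑ. By Stokes' theorem,

    ∮_C F · dr = ∬_S (∇ × F) · n̂ dS = ∬_D (curl F)_z dA,

where D is the disk x^2 + y^2 ≤ 16.

Compute the curl of F = (-24x^2y, 24x y^2, 0):
    (∇ × F)_x = ∂F_z/∂y - ∂F_y/∂z = 0,
    (∇ × F)_y = ∂F_x/∂z - ∂F_z/∂x = 0,
    (∇ × F)_z = ∂F_y/∂x - ∂F_x/∂y = 24x^2 + 24y^2.

On z = 2, (curl F)_z = 24x^2 + 24y^2.

Convert to polar (x = r cos θ, y = r sin θ, dA = r dr dθ); the integrand becomes 24r^2, so

    ∬_D (curl F)_z dA = ∫_0^{2π} ∫_0^{4} (24r^2) · r dr dθ.

Inner (r from 0 to 4): 1536.
Outer (θ from 0 to 2π): 3072π.

Therefore ∮_C F · dr = 3072π.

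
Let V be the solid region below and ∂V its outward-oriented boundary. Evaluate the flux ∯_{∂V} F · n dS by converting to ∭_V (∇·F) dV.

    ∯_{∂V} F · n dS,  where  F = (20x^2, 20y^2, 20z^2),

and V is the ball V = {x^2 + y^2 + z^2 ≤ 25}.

By the divergence theorem,

    ∯_{∂V} F · n dS = ∭_V (∇ · F) dV.

Compute the divergence:
    ∇ · F = ∂F_x/∂x + ∂F_y/∂y + ∂F_z/∂z = 40x + 40y + 40z.

In spherical coordinates, x = ρ sin(φ) cos(θ), y = ρ sin(φ) sin(θ), z = ρ cos(φ), dV = ρ^2 sin(φ) dρ dφ dθ, with 0 ≤ ρ ≤ 5, 0 ≤ φ ≤ π, 0 ≤ θ ≤ 2π.

The integrand, after substitution and multiplying by the volume element, becomes (40ρ (sqrt(2)sin(φ)sin(θ + π/4) + cos(φ))) · ρ^2 sin(φ), so

    ∭_V (∇·F) dV = ∫_0^{2π} ∫_0^{π} ∫_0^{5} (40ρ (sqrt(2)sin(φ)sin(θ + π/4) + cos(φ))) · ρ^2 sin(φ) dρ dφ dθ.

Inner (ρ from 0 to 5): 6250(sqrt(2)sin(φ)sin(θ + π/4) + cos(φ))sin(φ).
Middle (φ from 0 to π): 3125sqrt(2)π sin(θ + π/4).
Outer (θ from 0 to 2π): 0.

Therefore ∯_{∂V} F · n dS = 0.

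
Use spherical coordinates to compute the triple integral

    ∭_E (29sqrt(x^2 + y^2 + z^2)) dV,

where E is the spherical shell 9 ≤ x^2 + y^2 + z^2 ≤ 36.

In spherical coordinates, x = ρ sin(φ) cos(θ), y = ρ sin(φ) sin(θ), z = ρ cos(φ), and dV = ρ^2 sin(φ) dρ dφ dθ.

The integrand becomes 29ρ, so

    ∭_E (29sqrt(x^2 + y^2 + z^2)) dV = ∫_{0}^{2π} ∫_{0}^{π} ∫_{3}^{6} (29ρ) · ρ^2 sin(φ) dρ dφ dθ.

Inner (ρ): 35235sin(φ)/4.
Middle (φ): 35235/2.
Outer (θ): 35235π.

Therefore the triple integral equals 35235π.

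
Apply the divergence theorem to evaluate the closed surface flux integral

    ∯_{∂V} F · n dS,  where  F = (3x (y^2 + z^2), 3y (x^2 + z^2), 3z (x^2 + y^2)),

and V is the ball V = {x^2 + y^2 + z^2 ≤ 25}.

By the divergence theorem,

    ∯_{∂V} F · n dS = ∭_V (∇ · F) dV.

Compute the divergence:
    ∇ · F = ∂F_x/∂x + ∂F_y/∂y + ∂F_z/∂z = 3y^2 + 3z^2 + 3x^2 + 3z^2 + 3x^2 + 3y^2 = 6x^2 + 6y^2 + 6z^2.

In spherical coordinates, x = ρ sin(φ) cos(θ), y = ρ sin(φ) sin(θ), z = ρ cos(φ), dV = ρ^2 sin(φ) dρ dφ dθ, with 0 ≤ ρ ≤ 5, 0 ≤ φ ≤ π, 0 ≤ θ ≤ 2π.

The integrand, after substitution and multiplying by the volume element, becomes (6ρ^2) · ρ^2 sin(φ), so

    ∭_V (∇·F) dV = ∫_0^{2π} ∫_0^{π} ∫_0^{5} (6ρ^2) · ρ^2 sin(φ) dρ dφ dθ.

Inner (ρ from 0 to 5): 3750sin(φ).
Middle (φ from 0 to π): 7500.
Outer (θ from 0 to 2π): 15000π.

Therefore ∯_{∂V} F · n dS = 15000π.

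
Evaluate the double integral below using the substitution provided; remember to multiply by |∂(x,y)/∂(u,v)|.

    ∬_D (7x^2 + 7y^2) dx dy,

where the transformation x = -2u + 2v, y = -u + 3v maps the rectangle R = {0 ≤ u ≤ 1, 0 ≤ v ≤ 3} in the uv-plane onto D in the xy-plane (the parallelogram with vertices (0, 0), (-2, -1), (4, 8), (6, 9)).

Compute the Jacobian determinant of (x, y) with respect to (u, v):

    ∂(x,y)/∂(u,v) = | -2  2 | = (-2)(3) - (2)(-1) = -4.
                   | -1  3 |

Its absolute value is |J| = 4 (the area scaling factor).

Substituting x = -2u + 2v, y = -u + 3v into the integrand,

    7x^2 + 7y^2 → 35u^2 - 98u v + 91v^2,

so the integral becomes

    ∬_R (35u^2 - 98u v + 91v^2) · |J| du dv = ∫_0^1 ∫_0^3 (140u^2 - 392u v + 364v^2) dv du.

Inner (v): 420u^2 - 1764u + 3276.
Outer (u): 2534.

Therefore ∬_D (7x^2 + 7y^2) dx dy = 2534.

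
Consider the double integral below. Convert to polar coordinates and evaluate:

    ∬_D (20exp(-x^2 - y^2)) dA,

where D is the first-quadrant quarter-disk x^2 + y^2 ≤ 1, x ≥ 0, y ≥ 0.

The region D is 0 ≤ r ≤ 1, 0 ≤ θ ≤ π/2 in polar coordinates, where x = r cos(θ), y = r sin(θ), and dA = r dr dθ.

Under the substitution, the integrand becomes 20exp(-r^2), so

    ∬_D (20exp(-x^2 - y^2)) dA = ∫_{0}^{π/2} ∫_{0}^{1} (20exp(-r^2)) · r dr dθ.

Inner integral (in r): ∫_{0}^{1} (20exp(-r^2)) · r dr = 10 - 10exp(-1).

Outer integral (in θ): ∫_{0}^{π/2} (10 - 10exp(-1)) dθ = -5π exp(-1) + 5π.

Therefore ∬_D (20exp(-x^2 - y^2)) dA = -5π exp(-1) + 5π.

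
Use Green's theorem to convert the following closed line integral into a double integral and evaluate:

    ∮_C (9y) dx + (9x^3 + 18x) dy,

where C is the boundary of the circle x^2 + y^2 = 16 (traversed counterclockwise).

Green's theorem converts the closed line integral into a double integral over the enclosed region D:

    ∮_C P dx + Q dy = ∬_D (∂Q/∂x - ∂P/∂y) dA.

Here P = 9y, Q = 9x^3 + 18x, so

    ∂Q/∂x = 27x^2 + 18,    ∂P/∂y = 9,
    ∂Q/∂x - ∂P/∂y = 27x^2 + 9.

D is the region x^2 + y^2 ≤ 16. Evaluating the double integral:

In polar coordinates (x = r cos θ, y = r sin θ, dA = r dr dθ) the integrand becomes 27r^2cos(θ)^2 + 9, so

    ∬_D (27x^2 + 9) dA = ∫_0^{2π} ∫_0^{4} (27r^2cos(θ)^2 + 9) · r dr dθ.

Inner (r from 0 to 4): 1728cos(θ)^2 + 72.
Outer (θ from 0 to 2π): 1872π.

Therefore ∮_C P dx + Q dy = 1872π.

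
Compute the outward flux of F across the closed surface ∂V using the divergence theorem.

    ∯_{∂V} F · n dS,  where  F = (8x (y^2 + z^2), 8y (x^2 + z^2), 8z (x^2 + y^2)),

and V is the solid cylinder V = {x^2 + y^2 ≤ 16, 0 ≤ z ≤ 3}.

By the divergence theorem,

    ∯_{∂V} F · n dS = ∭_V (∇ · F) dV.

Compute the divergence:
    ∇ · F = ∂F_x/∂x + ∂F_y/∂y + ∂F_z/∂z = 8y^2 + 8z^2 + 8x^2 + 8z^2 + 8x^2 + 8y^2 = 16x^2 + 16y^2 + 16z^2.

In cylindrical coordinates, x = r cos(θ), y = r sin(θ), z = z, dV = r dr dθ dz, with 0 ≤ r ≤ 4, 0 ≤ θ ≤ 2π, 0 ≤ z ≤ 3.

The integrand, after substitution and multiplying by the volume element, becomes (16r^2 + 16z^2) · r, so

    ∭_V (∇·F) dV = ∫_0^{2π} ∫_0^{4} ∫_0^{3} (16r^2 + 16z^2) · r dz dr dθ.

Inner (z from 0 to 3): 48r (r^2 + 3).
Middle (r from 0 to 4): 4224.
Outer (θ from 0 to 2π): 8448π.

Therefore ∯_{∂V} F · n dS = 8448π.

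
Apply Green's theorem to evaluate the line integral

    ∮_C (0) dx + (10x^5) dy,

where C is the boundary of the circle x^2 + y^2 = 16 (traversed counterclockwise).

Green's theorem converts the closed line integral into a double integral over the enclosed region D:

    ∮_C P dx + Q dy = ∬_D (∂Q/∂x - ∂P/∂y) dA.

Here P = 0, Q = 10x^5, so

    ∂Q/∂x = 50x^4,    ∂P/∂y = 0,
    ∂Q/∂x - ∂P/∂y = 50x^4.

D is the region x^2 + y^2 ≤ 16. Evaluating the double integral:

In polar coordinates (x = r cos θ, y = r sin θ, dA = r dr dθ) the integrand becomes 50r^4cos(θ)^4, so

    ∬_D (50x^4) dA = ∫_0^{2π} ∫_0^{4} (50r^4cos(θ)^4) · r dr dθ.

Inner (r from 0 to 4): 102400cos(θ)^4/3.
Outer (θ from 0 to 2π): 25600π.

Therefore ∮_C P dx + Q dy = 25600π.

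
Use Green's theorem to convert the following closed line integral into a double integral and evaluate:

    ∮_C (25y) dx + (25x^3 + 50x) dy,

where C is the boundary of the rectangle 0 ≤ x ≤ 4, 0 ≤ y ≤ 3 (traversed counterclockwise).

Green's theorem converts the closed line integral into a double integral over the enclosed region D:

    ∮_C P dx + Q dy = ∬_D (∂Q/∂x - ∂P/∂y) dA.

Here P = 25y, Q = 25x^3 + 50x, so

    ∂Q/∂x = 75x^2 + 50,    ∂P/∂y = 25,
    ∂Q/∂x - ∂P/∂y = 75x^2 + 25.

D is the region 0 ≤ x ≤ 4, 0 ≤ y ≤ 3. Evaluating the double integral:

    ∬_D (75x^2 + 25) dA = ∫_0^{4} ∫_0^{3} (75x^2 + 25) dy dx.

Inner (y from 0 to 3): 225x^2 + 75.
Outer (x from 0 to 4): 5100.

Therefore ∮_C P dx + Q dy = 5100.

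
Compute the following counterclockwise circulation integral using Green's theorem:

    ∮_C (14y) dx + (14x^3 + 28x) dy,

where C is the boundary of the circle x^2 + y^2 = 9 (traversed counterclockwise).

Green's theorem converts the closed line integral into a double integral over the enclosed region D:

    ∮_C P dx + Q dy = ∬_D (∂Q/∂x - ∂P/∂y) dA.

Here P = 14y, Q = 14x^3 + 28x, so

    ∂Q/∂x = 42x^2 + 28,    ∂P/∂y = 14,
    ∂Q/∂x - ∂P/∂y = 42x^2 + 14.

D is the region x^2 + y^2 ≤ 9. Evaluating the double integral:

In polar coordinates (x = r cos θ, y = r sin θ, dA = r dr dθ) the integrand becomes 42r^2cos(θ)^2 + 14, so

    ∬_D (42x^2 + 14) dA = ∫_0^{2π} ∫_0^{3} (42r^2cos(θ)^2 + 14) · r dr dθ.

Inner (r from 0 to 3): 1701cos(θ)^2/2 + 63.
Outer (θ from 0 to 2π): 1953π/2.

Therefore ∮_C P dx + Q dy = 1953π/2.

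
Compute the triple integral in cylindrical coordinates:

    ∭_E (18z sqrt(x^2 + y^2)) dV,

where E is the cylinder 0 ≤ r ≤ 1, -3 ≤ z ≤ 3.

In cylindrical coordinates, x = r cos(θ), y = r sin(θ), z = z, and dV = r dr dθ dz.

The integrand becomes 18r z, so

    ∭_E (18z sqrt(x^2 + y^2)) dV = ∫_{0}^{2π} ∫_{0}^{1} ∫_{-3}^{3} (18r z) · r dz dr dθ.

Inner (z): 0.
Middle (r from 0 to 1): 0.
Outer (θ): 0.

Therefore the triple integral equals 0.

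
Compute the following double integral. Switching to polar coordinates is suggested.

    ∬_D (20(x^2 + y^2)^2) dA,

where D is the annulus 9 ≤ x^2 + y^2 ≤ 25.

The region D is 3 ≤ r ≤ 5, 0 ≤ θ ≤ 2π in polar coordinates, where x = r cos(θ), y = r sin(θ), and dA = r dr dθ.

Under the substitution, the integrand becomes 20r^4, so

    ∬_D (20(x^2 + y^2)^2) dA = ∫_{0}^{2π} ∫_{3}^{5} (20r^4) · r dr dθ.

Inner integral (in r): ∫_{3}^{5} (20r^4) · r dr = 148960/3.

Outer integral (in θ): ∫_{0}^{2π} (148960/3) dθ = 297920π/3.

Therefore ∬_D (20(x^2 + y^2)^2) dA = 297920π/3.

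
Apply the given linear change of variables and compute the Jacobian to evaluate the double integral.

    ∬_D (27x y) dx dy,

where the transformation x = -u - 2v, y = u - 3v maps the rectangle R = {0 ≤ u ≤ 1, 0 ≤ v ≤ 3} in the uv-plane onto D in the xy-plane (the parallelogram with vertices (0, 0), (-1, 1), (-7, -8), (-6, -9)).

Compute the Jacobian determinant of (x, y) with respect to (u, v):

    ∂(x,y)/∂(u,v) = | -1  -2 | = (-1)(-3) - (-2)(1) = 5.
                   | 1  -3 |

Its absolute value is |J| = 5 (the area scaling factor).

Substituting x = -u - 2v, y = u - 3v into the integrand,

    27x y → -27u^2 + 27u v + 162v^2,

so the integral becomes

    ∬_R (-27u^2 + 27u v + 162v^2) · |J| du dv = ∫_0^1 ∫_0^3 (-135u^2 + 135u v + 810v^2) dv du.

Inner (v): -405u^2 + 1215u/2 + 7290.
Outer (u): 29835/4.

Therefore ∬_D (27x y) dx dy = 29835/4.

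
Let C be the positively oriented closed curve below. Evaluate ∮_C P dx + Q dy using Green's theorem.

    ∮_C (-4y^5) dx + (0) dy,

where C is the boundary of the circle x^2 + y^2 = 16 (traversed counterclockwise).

Green's theorem converts the closed line integral into a double integral over the enclosed region D:

    ∮_C P dx + Q dy = ∬_D (∂Q/∂x - ∂P/∂y) dA.

Here P = -4y^5, Q = 0, so

    ∂Q/∂x = 0,    ∂P/∂y = -20y^4,
    ∂Q/∂x - ∂P/∂y = 20y^4.

D is the region x^2 + y^2 ≤ 16. Evaluating the double integral:

In polar coordinates (x = r cos θ, y = r sin θ, dA = r dr dθ) the integrand becomes 20r^4sin(θ)^4, so

    ∬_D (20y^4) dA = ∫_0^{2π} ∫_0^{4} (20r^4sin(θ)^4) · r dr dθ.

Inner (r from 0 to 4): 40960sin(θ)^4/3.
Outer (θ from 0 to 2π): 10240π.

Therefore ∮_C P dx + Q dy = 10240π.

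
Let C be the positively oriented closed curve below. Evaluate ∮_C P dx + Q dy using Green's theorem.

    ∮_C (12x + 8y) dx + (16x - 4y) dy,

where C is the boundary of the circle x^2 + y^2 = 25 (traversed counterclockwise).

Green's theorem converts the closed line integral into a double integral over the enclosed region D:

    ∮_C P dx + Q dy = ∬_D (∂Q/∂x - ∂P/∂y) dA.

Here P = 12x + 8y, Q = 16x - 4y, so

    ∂Q/∂x = 16,    ∂P/∂y = 8,
    ∂Q/∂x - ∂P/∂y = 8.

D is the region x^2 + y^2 ≤ 25. Evaluating the double integral:

In polar coordinates (x = r cos θ, y = r sin θ, dA = r dr dθ) the integrand becomes 8, so

    ∬_D (8) dA = ∫_0^{2π} ∫_0^{5} (8) · r dr dθ.

Inner (r from 0 to 5): 100.
Outer (θ from 0 to 2π): 200π.

Therefore ∮_C P dx + Q dy = 200π.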